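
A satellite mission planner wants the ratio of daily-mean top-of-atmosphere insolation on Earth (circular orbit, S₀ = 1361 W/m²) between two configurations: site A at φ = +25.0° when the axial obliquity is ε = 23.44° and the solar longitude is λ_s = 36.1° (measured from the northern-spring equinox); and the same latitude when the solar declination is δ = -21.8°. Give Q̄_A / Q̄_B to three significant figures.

Q̄_A / Q̄_B ≈ 1.71

— Configuration A (φ=+25.0°):
Solar declination: sin δ = sin ε · sin λ_s = sin 23.44° × sin 36.1° = 0.23438, so δ = +13.555°.
cos H₀ = −tan(+25.0°) tan(+13.555°) = -0.1124, H₀ = 1.6835 rad.
Bracket: H₀ sin φ sin δ + cos φ cos δ sin H₀ = 1.6835×0.42262×0.23438 + 0.90631×0.97215×0.99366 = 0.166757 + 0.875483 = 1.042240.
Q̄ = (S₀/π) × [bracket] = (1361/π) × 1.042240 = 451.52 W/m².
— Configuration B (φ=+25.0°):
cos H₀ = −tan(+25.0°) tan(-21.800°) = 0.1865, H₀ = 1.3832 rad.
Bracket: H₀ sin φ sin δ + cos φ cos δ sin H₀ = 1.3832×0.42262×-0.37137 + 0.90631×0.92849×0.98245 = -0.217091 + 0.826731 = 0.609640.
Q̄ = (S₀/π) × [bracket] = (1361/π) × 0.609640 = 264.11 W/m².
Ratio Q̄_A / Q̄_B = 451.52 / 264.11 = 1.710.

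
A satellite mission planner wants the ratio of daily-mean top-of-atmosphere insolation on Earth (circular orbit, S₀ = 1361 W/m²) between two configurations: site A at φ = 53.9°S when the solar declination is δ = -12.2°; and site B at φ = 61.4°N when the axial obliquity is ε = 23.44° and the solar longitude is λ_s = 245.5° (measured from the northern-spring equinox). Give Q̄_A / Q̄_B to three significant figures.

— Configuration A (φ=-53.9°):
cos H₀ = −tan(-53.9°) tan(-12.200°) = -0.2965, H₀ = 1.8718 rad.
Bracket: H₀ sin φ sin δ + cos φ cos δ sin H₀ = 1.8718×-0.80799×-0.21132 + 0.58920×0.97742×0.95503 = 0.319599 + 0.549998 = 0.869597.
Q̄ = (S₀/π) × [bracket] = (1361/π) × 0.869597 = 376.73 W/m².
— Configuration B (φ=+61.4°):
Solar declination: sin δ = sin ε · sin λ_s = sin 23.44° × sin 245.5° = -0.36197, so δ = -21.221°.
cos H₀ = −tan(+61.4°) tan(-21.221°) = 0.7122, H₀ = 0.7782 rad.
Bracket: H₀ sin φ sin δ + cos φ cos δ sin H₀ = 0.7782×0.87798×-0.36197 + 0.47869×0.93219×0.70198 = -0.247314 + 0.313245 = 0.065931.
Q̄ = (S₀/π) × [bracket] = (1361/π) × 0.065931 = 28.563 W/m².
Ratio Q̄_A / Q̄_B = 376.73 / 28.563 = 13.19.

Q̄_A / Q̄_B ≈ 13.2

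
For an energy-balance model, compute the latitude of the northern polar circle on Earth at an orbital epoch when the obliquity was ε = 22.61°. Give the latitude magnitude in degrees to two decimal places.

The polar circle is the lowest latitude that experiences at least one full rotation of continuous daylight at the northern-summer solstice; it lies at |ϕ| = 90° − ε = 90° − 22.61° = 67.39°.

67.39°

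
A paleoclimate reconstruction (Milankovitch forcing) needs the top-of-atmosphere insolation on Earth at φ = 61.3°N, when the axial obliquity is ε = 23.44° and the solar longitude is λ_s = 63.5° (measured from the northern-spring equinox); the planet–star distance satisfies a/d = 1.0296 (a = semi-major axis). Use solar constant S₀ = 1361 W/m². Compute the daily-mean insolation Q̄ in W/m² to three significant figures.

Solar declination: sin δ = sin ε · sin λ_s = sin 23.44° × sin 63.5° = 0.35599, so δ = +20.854°.
cos H₀ = −tan(+61.3°) tan(+20.854°) = -0.6958, H₀ = 2.3404 rad.
Bracket: H₀ sin φ sin δ + cos φ cos δ sin H₀ = 2.3404×0.87715×0.35599 + 0.48022×0.93449×0.71821 = 0.730805 + 0.322304 = 1.053109.
Inverse-square distance factor (a/d)² = 1.0296² = 1.060076.
Q̄ = (S₀/π) × 1.060076 × [bracket] = (1361/π) × 1.060076 × 1.053109 = 483.6 W/m².

Q̄ ≈ 484 W/m²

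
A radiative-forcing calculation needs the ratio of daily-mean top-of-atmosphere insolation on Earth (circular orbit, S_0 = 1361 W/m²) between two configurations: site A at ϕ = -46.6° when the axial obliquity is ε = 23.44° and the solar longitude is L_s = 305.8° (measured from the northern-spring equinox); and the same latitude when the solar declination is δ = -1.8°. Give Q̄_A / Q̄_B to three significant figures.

— Configuration A (ϕ=-46.6°):
Solar declination: sin δ = sin ε · sin L_s = sin 23.44° × sin 305.8° = -0.32263, so δ = -18.822°.
cos h₀ = −tan(-46.6°) tan(-18.822°) = -0.3604, h₀ = 1.9395 rad.
Bracket: h₀ sin ϕ sin δ + cos ϕ cos δ sin h₀ = 1.9395×-0.72657×-0.32263 + 0.68709×0.94652×0.93278 = 0.454645 + 0.606628 = 1.061273.
Q̄ = (S_0/π) × [bracket] = (1361/π) × 1.061273 = 459.76 W/m².
— Configuration B (ϕ=-46.6°):
cos h₀ = −tan(-46.6°) tan(-1.800°) = -0.0332, h₀ = 1.6040 rad.
Bracket: h₀ sin ϕ sin δ + cos ϕ cos δ sin h₀ = 1.6040×-0.72657×-0.03141 + 0.68709×0.99951×0.99945 = 0.036606 + 0.686376 = 0.722982.
Q̄ = (S_0/π) × [bracket] = (1361/π) × 0.722982 = 313.21 W/m².
Ratio Q̄_A / Q̄_B = 459.76 / 313.21 = 1.468.

Q̄_A / Q̄_B ≈ 1.47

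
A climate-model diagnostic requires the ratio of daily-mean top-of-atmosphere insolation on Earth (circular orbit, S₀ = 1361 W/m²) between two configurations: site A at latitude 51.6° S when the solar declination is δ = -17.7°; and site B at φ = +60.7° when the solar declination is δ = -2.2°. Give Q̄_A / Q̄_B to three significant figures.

Q̄_A / Q̄_B ≈ 2.32

— Configuration A (φ=-51.6°):
cos H₀ = −tan(-51.6°) tan(-17.700°) = -0.4027, H₀ = 1.9852 rad.
Bracket: H₀ sin φ sin δ + cos φ cos δ sin H₀ = 1.9852×-0.78369×-0.30403 + 0.62115×0.95266×0.91535 = 0.473004 + 0.541654 = 1.014658.
Q̄ = (S₀/π) × [bracket] = (1361/π) × 1.014658 = 439.57 W/m².
— Configuration B (φ=+60.7°):
cos H₀ = −tan(+60.7°) tan(-2.200°) = 0.0685, H₀ = 1.5023 rad.
Bracket: H₀ sin φ sin δ + cos φ cos δ sin H₀ = 1.5023×0.87207×-0.03839 + 0.48938×0.99926×0.99765 = -0.050295 + 0.487869 = 0.437574.
Q̄ = (S₀/π) × [bracket] = (1361/π) × 0.437574 = 189.57 W/m².
Ratio Q̄_A / Q̄_B = 439.57 / 189.57 = 2.319.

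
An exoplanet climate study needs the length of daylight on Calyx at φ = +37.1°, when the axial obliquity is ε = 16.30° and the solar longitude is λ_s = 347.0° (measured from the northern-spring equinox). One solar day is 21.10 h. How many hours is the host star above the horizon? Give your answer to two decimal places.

10.23 h

Solar declination: sin δ = sin ε · sin λ_s = sin 16.30° × sin 347.0° = -0.06314, so δ = -3.620°.
cos H₀ = −tan φ · tan δ = −tan(+37.1°) × tan(-3.620°) = 0.0478, so H₀ = 1.5229 rad = 87.26°.
Daylight = 2H₀/(2π) × 21.10 h = (1.5229/π) × 21.10 = 10.23 h.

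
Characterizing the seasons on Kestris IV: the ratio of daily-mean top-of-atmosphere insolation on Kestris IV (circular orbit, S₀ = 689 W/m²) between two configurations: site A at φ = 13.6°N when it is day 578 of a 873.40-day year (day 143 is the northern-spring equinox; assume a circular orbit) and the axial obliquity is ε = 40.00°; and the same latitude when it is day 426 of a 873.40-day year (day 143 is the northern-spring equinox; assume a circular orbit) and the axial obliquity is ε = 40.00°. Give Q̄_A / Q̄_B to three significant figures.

— Configuration A (φ=+13.6°):
Solar longitude: λ_s = 360° × (578 − 143)/873.40 = 179.299°.
sin δ = sin 40.00° × sin 179.299° = 0.00786, so δ = +0.450°.
cos H₀ = −tan(+13.6°) tan(+0.450°) = -0.0019, H₀ = 1.5727 rad.
Bracket: H₀ sin φ sin δ + cos φ cos δ sin H₀ = 1.5727×0.23514×0.00786 + 0.97196×0.99997×1.00000 = 0.002907 + 0.971931 = 0.974838.
Q̄ = (S₀/π) × [bracket] = (689/π) × 0.974838 = 213.80 W/m².
— Configuration B (φ=+13.6°):
Solar longitude: λ_s = 360° × (426 − 143)/873.40 = 116.648°.
sin δ = sin 40.00° × sin 116.648° = 0.57451, so δ = +35.065°.
cos H₀ = −tan(+13.6°) tan(+35.065°) = -0.1698, H₀ = 1.7414 rad.
Bracket: H₀ sin φ sin δ + cos φ cos δ sin H₀ = 1.7414×0.23514×0.57451 + 0.97196×0.81850×0.98548 = 0.235246 + 0.783998 = 1.019244.
Q̄ = (S₀/π) × [bracket] = (689/π) × 1.019244 = 223.54 W/m².
Ratio Q̄_A / Q̄_B = 213.80 / 223.54 = 0.9564.

Q̄_A / Q̄_B ≈ 0.956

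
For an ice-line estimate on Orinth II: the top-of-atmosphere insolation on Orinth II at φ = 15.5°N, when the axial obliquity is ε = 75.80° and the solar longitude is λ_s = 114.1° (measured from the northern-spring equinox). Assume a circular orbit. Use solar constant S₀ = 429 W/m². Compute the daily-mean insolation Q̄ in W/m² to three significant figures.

Q̄ ≈ 121 W/m²

Solar declination: sin δ = sin ε · sin λ_s = sin 75.80° × sin 114.1° = 0.88494, so δ = +62.244°.
cos H₀ = −tan(+15.5°) tan(+62.244°) = -0.5270, H₀ = 2.1258 rad.
Bracket: H₀ sin φ sin δ + cos φ cos δ sin H₀ = 2.1258×0.26724×0.88494 + 0.96363×0.46570×0.84988 = 0.502733 + 0.381394 = 0.884127.
Q̄ = (S₀/π) × [bracket] = (429/π) × 0.884127 = 120.7 W/m².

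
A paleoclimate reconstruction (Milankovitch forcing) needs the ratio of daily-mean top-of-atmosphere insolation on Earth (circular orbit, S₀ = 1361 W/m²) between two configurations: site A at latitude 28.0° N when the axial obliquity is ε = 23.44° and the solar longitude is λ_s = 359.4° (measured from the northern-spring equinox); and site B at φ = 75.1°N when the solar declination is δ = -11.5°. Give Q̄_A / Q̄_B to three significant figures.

Q̄_A / Q̄_B ≈ 32.0

— Configuration A (φ=+28.0°):
Solar declination: sin δ = sin ε · sin λ_s = sin 23.44° × sin 359.4° = -0.00417, so δ = -0.239°.
cos H₀ = −tan(+28.0°) tan(-0.239°) = 0.0022, H₀ = 1.5686 rad.
Bracket: H₀ sin φ sin δ + cos φ cos δ sin H₀ = 1.5686×0.46947×-0.00417 + 0.88295×0.99999×1.00000 = -0.003071 + 0.882941 = 0.879870.
Q̄ = (S₀/π) × [bracket] = (1361/π) × 0.879870 = 381.18 W/m².
— Configuration B (φ=+75.1°):
cos H₀ = −tan(+75.1°) tan(-11.500°) = 0.7646, H₀ = 0.7003 rad.
Bracket: H₀ sin φ sin δ + cos φ cos δ sin H₀ = 0.7003×0.96638×-0.19937 + 0.25713×0.97992×0.64447 = -0.134925 + 0.162385 = 0.027460.
Q̄ = (S₀/π) × [bracket] = (1361/π) × 0.027460 = 11.896 W/m².
Ratio Q̄_A / Q̄_B = 381.18 / 11.896 = 32.04.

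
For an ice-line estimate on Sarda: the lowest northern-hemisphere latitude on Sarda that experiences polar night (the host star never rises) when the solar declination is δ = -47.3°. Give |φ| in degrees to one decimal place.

|φ| = 42.7°

Polar night requires cos H₀ = −tan φ tan δ ≥ 1, i.e. tan φ tan δ ≤ −1.
The boundary is |tan φ| · |tan δ| = 1, so |φ| = 90° − |δ| = 90° − 47.3° = 42.7° in the northern hemisphere.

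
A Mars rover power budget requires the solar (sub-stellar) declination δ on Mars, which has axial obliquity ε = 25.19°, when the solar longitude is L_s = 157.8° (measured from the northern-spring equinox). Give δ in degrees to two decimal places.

sin δ = sin ε · sin L_s = sin 25.19° × sin 157.8° = 0.160817.
δ = arcsin(0.160817) = +9.25°.

δ = +9.25°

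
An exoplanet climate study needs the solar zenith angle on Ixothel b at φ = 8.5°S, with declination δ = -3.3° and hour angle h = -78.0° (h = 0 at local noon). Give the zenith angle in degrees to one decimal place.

cos θ_z = sin φ sin δ + cos φ cos δ cos h = 0.008509 + 0.205287 = 0.213796.
θ_z = arccos(0.213796) = 77.7°.

θ_z = 77.7°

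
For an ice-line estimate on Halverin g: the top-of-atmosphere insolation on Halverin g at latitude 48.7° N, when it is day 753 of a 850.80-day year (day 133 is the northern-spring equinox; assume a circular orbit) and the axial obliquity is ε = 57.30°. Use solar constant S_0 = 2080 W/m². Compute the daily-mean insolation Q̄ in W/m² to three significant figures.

Q̄ ≈ 0.00 W/m²

Solar longitude: L_s = 360° × (753 − 133)/850.80 = 262.341°.
sin δ = sin 57.30° × sin 262.341° = -0.83400, so δ = -56.512°.
cos h₀ = −tan(+48.7°) tan(-56.512°) = 1.7205 ≥ 1 ⇒ polar night, h₀ = 0 and Q̄ = 0.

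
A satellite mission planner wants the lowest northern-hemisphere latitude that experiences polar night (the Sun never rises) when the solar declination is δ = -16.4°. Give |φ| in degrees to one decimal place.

Polar night requires cos H₀ = −tan φ tan δ ≥ 1, i.e. tan φ tan δ ≤ −1.
The boundary is |tan φ| · |tan δ| = 1, so |φ| = 90° − |δ| = 90° − 16.4° = 73.6° in the northern hemisphere.

|φ| = 73.6°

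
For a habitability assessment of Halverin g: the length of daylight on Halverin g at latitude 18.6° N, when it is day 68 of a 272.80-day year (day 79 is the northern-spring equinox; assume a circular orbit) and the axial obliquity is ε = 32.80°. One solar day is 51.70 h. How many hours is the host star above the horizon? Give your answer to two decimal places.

Solar longitude: λ_s = 360° × (68 − 79)/272.80 = -14.516°, i.e. -14.516° + 360° = 345.484°.
sin δ = sin 32.80° × sin 345.484° = -0.13578, so δ = -7.804°.
cos H₀ = −tan φ · tan δ = −tan(+18.6°) × tan(-7.804°) = 0.0461, so H₀ = 1.5247 rad = 87.36°.
Daylight = 2H₀/(2π) × 51.70 h = (1.5247/π) × 51.70 = 25.09 h.

25.09 h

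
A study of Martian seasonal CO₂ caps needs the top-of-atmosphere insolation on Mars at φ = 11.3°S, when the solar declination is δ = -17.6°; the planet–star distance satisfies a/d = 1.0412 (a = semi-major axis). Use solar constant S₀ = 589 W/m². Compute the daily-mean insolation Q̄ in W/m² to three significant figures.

Q̄ ≈ 209 W/m²

cos H₀ = −tan(-11.3°) tan(-17.600°) = -0.0634, H₀ = 1.6342 rad.
Bracket: H₀ sin φ sin δ + cos φ cos δ sin H₀ = 1.6342×-0.19595×-0.30237 + 0.98061×0.95319×0.99799 = 0.096825 + 0.932829 = 1.029654.
Inverse-square distance factor (a/d)² = 1.0412² = 1.084097.
Q̄ = (S₀/π) × 1.084097 × [bracket] = (589/π) × 1.084097 × 1.029654 = 209.3 W/m².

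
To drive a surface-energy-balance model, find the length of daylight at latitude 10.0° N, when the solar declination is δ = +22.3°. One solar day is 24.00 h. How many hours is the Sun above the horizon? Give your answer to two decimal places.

12.55 h

cos H₀ = −tan φ · tan δ = −tan(+10.0°) × tan(+22.300°) = -0.0723, so H₀ = 1.6432 rad = 94.15°.
Daylight = 2H₀/(2π) × 24.00 h = (1.6432/π) × 24.00 = 12.55 h.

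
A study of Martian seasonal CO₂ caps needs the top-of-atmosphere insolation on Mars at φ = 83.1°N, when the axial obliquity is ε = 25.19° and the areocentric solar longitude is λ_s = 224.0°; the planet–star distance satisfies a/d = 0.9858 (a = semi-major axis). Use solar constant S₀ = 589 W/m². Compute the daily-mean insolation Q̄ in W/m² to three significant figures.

Q̄ ≈ 0.00 W/m²

sin δ = sin 25.19° × sin 224.0° = -0.29566, so δ = -17.197°.
cos H₀ = −tan(+83.1°) tan(-17.197°) = 2.5576 ≥ 1 ⇒ polar night, H₀ = 0 and Q̄ = 0.
Inverse-square distance factor (a/d)² = 0.9858² = 0.971802.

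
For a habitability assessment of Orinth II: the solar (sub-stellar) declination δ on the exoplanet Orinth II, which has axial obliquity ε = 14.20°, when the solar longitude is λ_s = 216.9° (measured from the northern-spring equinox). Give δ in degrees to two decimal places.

δ = -8.47°

sin δ = sin ε · sin λ_s = sin 14.20° × sin 216.9° = -0.147288.
δ = arcsin(-0.147288) = -8.47°.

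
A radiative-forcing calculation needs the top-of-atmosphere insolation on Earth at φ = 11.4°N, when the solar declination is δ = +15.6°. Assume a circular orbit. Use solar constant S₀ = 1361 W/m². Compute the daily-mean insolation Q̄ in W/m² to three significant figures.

cos H₀ = −tan(+11.4°) tan(+15.600°) = -0.0563, H₀ = 1.6271 rad.
Bracket: H₀ sin φ sin δ + cos φ cos δ sin H₀ = 1.6271×0.19766×0.26892 + 0.98027×0.96316×0.99841 = 0.086488 + 0.942656 = 1.029144.
Q̄ = (S₀/π) × [bracket] = (1361/π) × 1.029144 = 445.8 W/m².

Q̄ ≈ 446 W/m²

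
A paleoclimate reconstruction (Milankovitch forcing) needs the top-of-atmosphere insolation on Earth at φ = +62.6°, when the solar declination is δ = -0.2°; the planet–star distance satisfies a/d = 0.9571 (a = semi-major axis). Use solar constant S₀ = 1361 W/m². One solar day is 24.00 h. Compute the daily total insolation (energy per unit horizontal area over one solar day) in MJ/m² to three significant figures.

cos H₀ = −tan(+62.6°) tan(-0.200°) = 0.0067, H₀ = 1.5641 rad.
Bracket: H₀ sin φ sin δ + cos φ cos δ sin H₀ = 1.5641×0.88782×-0.00349 + 0.46020×0.99999×0.99998 = -0.004846 + 0.460186 = 0.455340.
Inverse-square distance factor (a/d)² = 0.9571² = 0.916040.
Q̄ = (S₀/π) × 0.916040 × [bracket] = (1361/π) × 0.916040 × 0.455340 = 180.70 W/m².
Daily total = Q̄ × 24.00 h × 3600 s/h = 180.70 × 24.00 × 3600 / 10⁶ = 15.61 MJ/m².

15.6 MJ/m²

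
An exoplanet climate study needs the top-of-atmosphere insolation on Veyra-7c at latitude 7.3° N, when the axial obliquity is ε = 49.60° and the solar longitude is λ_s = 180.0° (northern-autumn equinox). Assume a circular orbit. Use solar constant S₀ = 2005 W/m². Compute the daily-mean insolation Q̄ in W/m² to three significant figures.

Q̄ ≈ 633 W/m²

Solar declination: sin δ = sin ε · sin λ_s = sin 49.60° × sin 180.0° = 0.00000, so δ = +0.000°.
cos H₀ = −tan(+7.3°) tan(+0.000°) = -0.0000, H₀ = 1.5708 rad.
Bracket: H₀ sin φ sin δ + cos φ cos δ sin H₀ = 1.5708×0.12706×0.00000 + 0.99189×1.00000×1.00000 = 0.000000 + 0.991890 = 0.991890.
Q̄ = (S₀/π) × [bracket] = (2005/π) × 0.991890 = 633.0 W/m².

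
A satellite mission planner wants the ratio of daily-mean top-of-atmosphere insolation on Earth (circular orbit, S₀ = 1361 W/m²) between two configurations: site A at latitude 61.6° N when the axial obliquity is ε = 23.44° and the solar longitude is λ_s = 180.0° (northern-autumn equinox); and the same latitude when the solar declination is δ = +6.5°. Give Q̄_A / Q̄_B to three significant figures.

— Configuration A (φ=+61.6°):
Solar declination: sin δ = sin ε · sin λ_s = sin 23.44° × sin 180.0° = 0.00000, so δ = +0.000°.
cos H₀ = −tan(+61.6°) tan(+0.000°) = -0.0000, H₀ = 1.5708 rad.
Bracket: H₀ sin φ sin δ + cos φ cos δ sin H₀ = 1.5708×0.87965×0.00000 + 0.47562×1.00000×1.00000 = 0.000000 + 0.475620 = 0.475620.
Q̄ = (S₀/π) × [bracket] = (1361/π) × 0.475620 = 206.05 W/m².
— Configuration B (φ=+61.6°):
cos H₀ = −tan(+61.6°) tan(+6.500°) = -0.2107, H₀ = 1.7831 rad.
Bracket: H₀ sin φ sin δ + cos φ cos δ sin H₀ = 1.7831×0.87965×0.11320 + 0.47562×0.99357×0.97755 = 0.177555 + 0.461953 = 0.639508.
Q̄ = (S₀/π) × [bracket] = (1361/π) × 0.639508 = 277.05 W/m².
Ratio Q̄_A / Q̄_B = 206.05 / 277.05 = 0.7437.

Q̄_A / Q̄_B ≈ 0.744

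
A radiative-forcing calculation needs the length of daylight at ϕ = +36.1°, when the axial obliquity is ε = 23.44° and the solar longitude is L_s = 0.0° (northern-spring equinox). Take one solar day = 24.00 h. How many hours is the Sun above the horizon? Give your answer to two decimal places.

12.00 h

Solar declination: sin δ = sin ε · sin L_s = sin 23.44° × sin 0.0° = 0.00000, so δ = +0.000°.
cos h₀ = −tan ϕ · tan δ = −tan(+36.1°) × tan(+0.000°) = -0.0000, so h₀ = 1.5708 rad = 90.00°.
Daylight = 2h₀/(2π) × 24.00 h = (1.5708/π) × 24.00 = 12.00 h.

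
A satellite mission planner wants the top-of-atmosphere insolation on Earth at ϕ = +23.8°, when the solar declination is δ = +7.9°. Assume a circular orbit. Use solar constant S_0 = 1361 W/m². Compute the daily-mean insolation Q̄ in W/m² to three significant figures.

Q̄ ≈ 431 W/m²

cos h₀ = −tan(+23.8°) tan(+7.900°) = -0.0612, h₀ = 1.6320 rad.
Bracket: h₀ sin ϕ sin δ + cos ϕ cos δ sin h₀ = 1.6320×0.40355×0.13744 + 0.91496×0.99051×0.99813 = 0.090517 + 0.904582 = 0.995099.
Q̄ = (S_0/π) × [bracket] = (1361/π) × 0.995099 = 431.1 W/m².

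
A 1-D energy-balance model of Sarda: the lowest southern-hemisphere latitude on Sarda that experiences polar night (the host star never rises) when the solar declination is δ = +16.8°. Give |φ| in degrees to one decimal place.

|φ| = 73.2°

Polar night requires cos H₀ = −tan φ tan δ ≥ 1, i.e. tan φ tan δ ≤ −1.
The boundary is |tan φ| · |tan δ| = 1, so |φ| = 90° − |δ| = 90° − 16.8° = 73.2° in the southern hemisphere.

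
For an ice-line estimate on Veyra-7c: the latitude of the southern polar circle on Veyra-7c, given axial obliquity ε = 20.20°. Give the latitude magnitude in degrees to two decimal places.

The polar circle is the lowest latitude that experiences at least one full rotation of continuous darkness at the northern-summer solstice; it lies at |ϕ| = 90° − ε = 90° − 20.20° = 69.80°.

69.80°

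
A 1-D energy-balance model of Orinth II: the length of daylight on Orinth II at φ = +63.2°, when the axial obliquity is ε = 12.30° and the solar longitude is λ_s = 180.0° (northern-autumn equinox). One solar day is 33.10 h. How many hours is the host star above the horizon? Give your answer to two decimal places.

Solar declination: sin δ = sin ε · sin λ_s = sin 12.30° × sin 180.0° = 0.00000, so δ = +0.000°.
cos H₀ = −tan φ · tan δ = −tan(+63.2°) × tan(+0.000°) = -0.0000, so H₀ = 1.5708 rad = 90.00°.
Daylight = 2H₀/(2π) × 33.10 h = (1.5708/π) × 33.10 = 16.55 h.

16.55 h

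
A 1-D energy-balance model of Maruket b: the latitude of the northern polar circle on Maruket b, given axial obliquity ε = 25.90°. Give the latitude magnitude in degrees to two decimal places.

The polar circle is the lowest latitude that experiences at least one full rotation of continuous daylight at the northern-summer solstice; it lies at |φ| = 90° − ε = 90° − 25.90° = 64.10°.

64.10°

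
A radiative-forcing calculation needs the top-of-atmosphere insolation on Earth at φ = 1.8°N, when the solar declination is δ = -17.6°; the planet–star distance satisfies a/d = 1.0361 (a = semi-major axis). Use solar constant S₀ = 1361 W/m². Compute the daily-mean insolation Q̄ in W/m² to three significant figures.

Q̄ ≈ 436 W/m²

cos H₀ = −tan(+1.8°) tan(-17.600°) = 0.0100, H₀ = 1.5608 rad.
Bracket: H₀ sin φ sin δ + cos φ cos δ sin H₀ = 1.5608×0.03141×-0.30237 + 0.99951×0.95319×0.99995 = -0.014824 + 0.952675 = 0.937851.
Inverse-square distance factor (a/d)² = 1.0361² = 1.073503.
Q̄ = (S₀/π) × 1.073503 × [bracket] = (1361/π) × 1.073503 × 0.937851 = 436.2 W/m².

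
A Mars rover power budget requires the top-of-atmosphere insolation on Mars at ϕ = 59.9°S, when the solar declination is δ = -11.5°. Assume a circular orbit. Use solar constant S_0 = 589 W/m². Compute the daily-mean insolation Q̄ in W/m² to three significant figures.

Q̄ ≈ 149 W/m²

cos h₀ = −tan(-59.9°) tan(-11.500°) = -0.3510, h₀ = 1.9294 rad.
Bracket: h₀ sin ϕ sin δ + cos ϕ cos δ sin h₀ = 1.9294×-0.86515×-0.19937 + 0.50151×0.97992×0.93639 = 0.332792 + 0.460179 = 0.792971.
Q̄ = (S_0/π) × [bracket] = (589/π) × 0.792971 = 148.7 W/m².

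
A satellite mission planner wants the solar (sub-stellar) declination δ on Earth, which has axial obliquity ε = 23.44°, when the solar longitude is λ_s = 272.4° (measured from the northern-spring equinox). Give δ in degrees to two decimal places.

δ = -23.42°

sin δ = sin ε · sin λ_s = sin 23.44° × sin 272.4° = -0.397440.
δ = arcsin(-0.397440) = -23.42°.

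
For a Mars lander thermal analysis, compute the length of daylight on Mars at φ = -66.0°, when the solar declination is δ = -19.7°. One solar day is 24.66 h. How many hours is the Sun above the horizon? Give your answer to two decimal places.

19.66 h

cos H₀ = −tan φ · tan δ = −tan(-66.0°) × tan(-19.700°) = -0.8042, so H₀ = 2.5051 rad = 143.53°.
Daylight = 2H₀/(2π) × 24.66 h = (2.5051/π) × 24.66 = 19.66 h.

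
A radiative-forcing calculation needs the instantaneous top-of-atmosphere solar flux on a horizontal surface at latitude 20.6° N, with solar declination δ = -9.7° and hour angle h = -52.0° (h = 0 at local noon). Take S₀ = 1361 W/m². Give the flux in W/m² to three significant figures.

692 W/m²

cos θ_z = sin φ sin δ + cos φ cos δ cos h = -0.059282 + 0.568057 = 0.508775.
Flux = S₀ · cos θ_z = 1361 × 0.508775 = 692.4 W/m².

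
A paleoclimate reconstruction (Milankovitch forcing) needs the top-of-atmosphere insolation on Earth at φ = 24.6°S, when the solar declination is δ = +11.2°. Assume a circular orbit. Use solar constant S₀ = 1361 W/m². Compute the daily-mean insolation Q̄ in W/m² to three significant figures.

cos H₀ = −tan(-24.6°) tan(+11.200°) = 0.0907, H₀ = 1.4800 rad.
Bracket: H₀ sin φ sin δ + cos φ cos δ sin H₀ = 1.4800×-0.41628×0.19423 + 0.90924×0.98096×0.99588 = -0.119664 + 0.888253 = 0.768589.
Q̄ = (S₀/π) × [bracket] = (1361/π) × 0.768589 = 333.0 W/m².

Q̄ ≈ 333 W/m²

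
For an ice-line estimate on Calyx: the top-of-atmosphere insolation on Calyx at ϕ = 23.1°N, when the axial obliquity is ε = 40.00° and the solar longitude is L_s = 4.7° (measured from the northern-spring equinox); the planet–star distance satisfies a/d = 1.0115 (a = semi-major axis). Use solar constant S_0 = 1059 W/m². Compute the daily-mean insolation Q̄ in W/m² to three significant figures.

Q̄ ≈ 328 W/m²

Solar declination: sin δ = sin ε · sin L_s = sin 40.00° × sin 4.7° = 0.05267, so δ = +3.019°.
cos h₀ = −tan(+23.1°) tan(+3.019°) = -0.0225, h₀ = 1.5933 rad.
Bracket: h₀ sin ϕ sin δ + cos ϕ cos δ sin h₀ = 1.5933×0.39234×0.05267 + 0.91982×0.99861×0.99975 = 0.032925 + 0.918312 = 0.951237.
Inverse-square distance factor (a/d)² = 1.0115² = 1.023132.
Q̄ = (S_0/π) × 1.023132 × [bracket] = (1059/π) × 1.023132 × 0.951237 = 328.1 W/m².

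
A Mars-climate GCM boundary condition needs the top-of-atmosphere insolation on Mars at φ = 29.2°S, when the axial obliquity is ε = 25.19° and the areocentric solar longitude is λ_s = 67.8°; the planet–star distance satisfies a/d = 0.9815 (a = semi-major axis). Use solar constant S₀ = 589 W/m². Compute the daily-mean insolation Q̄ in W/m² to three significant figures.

Q̄ ≈ 94.5 W/m²

sin δ = sin 25.19° × sin 67.8° = 0.39407, so δ = +23.208°.
cos H₀ = −tan(-29.2°) tan(+23.208°) = 0.2396, H₀ = 1.3288 rad.
Bracket: H₀ sin φ sin δ + cos φ cos δ sin H₀ = 1.3288×-0.48786×0.39407 + 0.87292×0.91908×0.97086 = -0.255463 + 0.778905 = 0.523442.
Inverse-square distance factor (a/d)² = 0.9815² = 0.963342.
Q̄ = (S₀/π) × 0.963342 × [bracket] = (589/π) × 0.963342 × 0.523442 = 94.54 W/m².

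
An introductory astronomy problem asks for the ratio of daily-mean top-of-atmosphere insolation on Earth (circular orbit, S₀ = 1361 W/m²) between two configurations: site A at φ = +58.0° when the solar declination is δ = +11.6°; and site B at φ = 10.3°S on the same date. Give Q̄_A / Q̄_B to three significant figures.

— Configuration A (φ=+58.0°):
cos H₀ = −tan(+58.0°) tan(+11.600°) = -0.3285, H₀ = 1.9055 rad.
Bracket: H₀ sin φ sin δ + cos φ cos δ sin H₀ = 1.9055×0.84805×0.20108 + 0.52992×0.97958×0.94450 = 0.324937 + 0.490289 = 0.815226.
Q̄ = (S₀/π) × [bracket] = (1361/π) × 0.815226 = 353.17 W/m².
— Configuration B (φ=-10.3°):
cos H₀ = −tan(-10.3°) tan(+11.600°) = 0.0373, H₀ = 1.5335 rad.
Bracket: H₀ sin φ sin δ + cos φ cos δ sin H₀ = 1.5335×-0.17880×0.20108 + 0.98389×0.97958×0.99930 = -0.055134 + 0.963124 = 0.907990.
Q̄ = (S₀/π) × [bracket] = (1361/π) × 0.907990 = 393.36 W/m².
Ratio Q̄_A / Q̄_B = 353.17 / 393.36 = 0.8978.

Q̄_A / Q̄_B ≈ 0.898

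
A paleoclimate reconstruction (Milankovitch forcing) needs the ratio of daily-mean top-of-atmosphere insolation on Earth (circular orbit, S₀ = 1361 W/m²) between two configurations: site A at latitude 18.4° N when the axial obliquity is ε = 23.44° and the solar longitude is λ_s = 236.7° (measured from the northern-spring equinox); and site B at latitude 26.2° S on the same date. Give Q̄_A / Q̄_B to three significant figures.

Q̄_A / Q̄_B ≈ 0.676

— Configuration A (φ=+18.4°):
Solar declination: sin δ = sin ε · sin λ_s = sin 23.44° × sin 236.7° = -0.33247, so δ = -19.419°.
cos H₀ = −tan(+18.4°) tan(-19.419°) = 0.1173, H₀ = 1.4533 rad.
Bracket: H₀ sin φ sin δ + cos φ cos δ sin H₀ = 1.4533×0.31565×-0.33247 + 0.94888×0.94311×0.99310 = -0.152515 + 0.888723 = 0.736208.
Q̄ = (S₀/π) × [bracket] = (1361/π) × 0.736208 = 318.94 W/m².
— Configuration B (φ=-26.2°):
cos H₀ = −tan(-26.2°) tan(-19.419°) = -0.1735, H₀ = 1.7451 rad.
Bracket: H₀ sin φ sin δ + cos φ cos δ sin H₀ = 1.7451×-0.44151×-0.33247 + 0.89726×0.94311×0.98484 = 0.256161 + 0.833386 = 1.089547.
Q̄ = (S₀/π) × [bracket] = (1361/π) × 1.089547 = 472.01 W/m².
Ratio Q̄_A / Q̄_B = 318.94 / 472.01 = 0.6757.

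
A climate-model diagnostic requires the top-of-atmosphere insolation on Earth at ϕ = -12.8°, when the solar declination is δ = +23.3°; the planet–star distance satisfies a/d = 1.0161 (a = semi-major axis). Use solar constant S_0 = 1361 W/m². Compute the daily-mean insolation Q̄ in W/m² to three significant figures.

cos h₀ = −tan(-12.8°) tan(+23.300°) = 0.0978, h₀ = 1.4728 rad.
Bracket: h₀ sin ϕ sin δ + cos ϕ cos δ sin h₀ = 1.4728×-0.22155×0.39555 + 0.97515×0.91845×0.99520 = -0.129068 + 0.891328 = 0.762260.
Inverse-square distance factor (a/d)² = 1.0161² = 1.032459.
Q̄ = (S_0/π) × 1.032459 × [bracket] = (1361/π) × 1.032459 × 0.762260 = 340.9 W/m².

Q̄ ≈ 341 W/m²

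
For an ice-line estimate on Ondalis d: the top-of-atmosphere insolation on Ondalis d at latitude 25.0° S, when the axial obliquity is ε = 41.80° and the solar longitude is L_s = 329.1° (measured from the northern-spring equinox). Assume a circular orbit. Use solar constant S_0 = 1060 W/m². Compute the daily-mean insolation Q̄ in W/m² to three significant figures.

Q̄ ≈ 368 W/m²

Solar declination: sin δ = sin ε · sin L_s = sin 41.80° × sin 329.1° = -0.34229, so δ = -20.017°.
cos h₀ = −tan(-25.0°) tan(-20.017°) = -0.1699, h₀ = 1.7415 rad.
Bracket: h₀ sin ϕ sin δ + cos ϕ cos δ sin h₀ = 1.7415×-0.42262×-0.34229 + 0.90631×0.93959×0.98547 = 0.251923 + 0.839187 = 1.091110.
Q̄ = (S_0/π) × [bracket] = (1060/π) × 1.091110 = 368.1 W/m².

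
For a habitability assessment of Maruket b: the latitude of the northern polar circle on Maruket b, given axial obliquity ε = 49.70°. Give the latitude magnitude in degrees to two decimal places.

The polar circle is the lowest latitude that experiences at least one full rotation of continuous daylight at the northern-summer solstice; it lies at |φ| = 90° − ε = 90° − 49.70° = 40.30°.

40.30°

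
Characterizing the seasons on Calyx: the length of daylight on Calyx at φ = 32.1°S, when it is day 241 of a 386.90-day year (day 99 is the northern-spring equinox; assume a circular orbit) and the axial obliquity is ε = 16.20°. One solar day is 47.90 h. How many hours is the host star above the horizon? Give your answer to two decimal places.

21.92 h

Solar longitude: λ_s = 360° × (241 − 99)/386.90 = 132.127°.
sin δ = sin 16.20° × sin 132.127° = 0.20692, so δ = +11.942°.
cos H₀ = −tan φ · tan δ = −tan(-32.1°) × tan(+11.942°) = 0.1327, so H₀ = 1.4377 rad = 82.38°.
Daylight = 2H₀/(2π) × 47.90 h = (1.4377/π) × 47.90 = 21.92 h.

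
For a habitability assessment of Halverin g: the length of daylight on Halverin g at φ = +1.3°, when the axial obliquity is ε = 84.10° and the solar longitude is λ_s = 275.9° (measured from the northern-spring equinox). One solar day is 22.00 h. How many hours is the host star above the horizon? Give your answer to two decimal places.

9.91 h

Solar declination: sin δ = sin ε · sin λ_s = sin 84.10° × sin 275.9° = -0.98943, so δ = -81.664°.
cos H₀ = −tan φ · tan δ = −tan(+1.3°) × tan(-81.664°) = 0.1549, so H₀ = 1.4153 rad = 81.09°.
Daylight = 2H₀/(2π) × 22.00 h = (1.4153/π) × 22.00 = 9.91 h.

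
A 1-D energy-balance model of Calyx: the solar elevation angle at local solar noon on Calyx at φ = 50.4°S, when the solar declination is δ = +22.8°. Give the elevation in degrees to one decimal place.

16.8°

At local noon the hour angle is zero, so the zenith angle equals |φ − δ| = |-50.4° − (+22.800°)| = 73.200°.
Elevation = 90° − 73.200° = 16.8°.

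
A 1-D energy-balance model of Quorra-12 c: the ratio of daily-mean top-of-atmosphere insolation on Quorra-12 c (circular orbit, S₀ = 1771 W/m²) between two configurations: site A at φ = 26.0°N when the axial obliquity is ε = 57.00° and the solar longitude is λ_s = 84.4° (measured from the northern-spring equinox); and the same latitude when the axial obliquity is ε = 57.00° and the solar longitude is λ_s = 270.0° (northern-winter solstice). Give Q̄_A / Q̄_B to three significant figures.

— Configuration A (φ=+26.0°):
Solar declination: sin δ = sin ε · sin λ_s = sin 57.00° × sin 84.4° = 0.83467, so δ = +56.581°.
cos H₀ = −tan(+26.0°) tan(+56.581°) = -0.7392, H₀ = 2.4026 rad.
Bracket: H₀ sin φ sin δ + cos φ cos δ sin H₀ = 2.4026×0.43837×0.83467 + 0.89879×0.55075×0.67353 = 0.879098 + 0.333403 = 1.212501.
Q̄ = (S₀/π) × [bracket] = (1771/π) × 1.212501 = 683.52 W/m².
— Configuration B (φ=+26.0°):
Solar declination: sin δ = sin ε · sin λ_s = sin 57.00° × sin 270.0° = -0.83867, so δ = -57.000°.
cos H₀ = −tan(+26.0°) tan(-57.000°) = 0.7510, H₀ = 0.7212 rad.
Bracket: H₀ sin φ sin δ + cos φ cos δ sin H₀ = 0.7212×0.43837×-0.83867 + 0.89879×0.54464×0.66025 = -0.265148 + 0.323204 = 0.058056.
Q̄ = (S₀/π) × [bracket] = (1771/π) × 0.058056 = 32.728 W/m².
Ratio Q̄_A / Q̄_B = 683.52 / 32.728 = 20.88.

Q̄_A / Q̄_B ≈ 20.9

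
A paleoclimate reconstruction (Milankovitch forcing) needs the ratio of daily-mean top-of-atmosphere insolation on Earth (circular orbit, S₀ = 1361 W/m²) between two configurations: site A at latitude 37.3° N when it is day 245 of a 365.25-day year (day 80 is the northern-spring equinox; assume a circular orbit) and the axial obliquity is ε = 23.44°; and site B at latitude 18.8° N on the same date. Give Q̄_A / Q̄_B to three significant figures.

— Configuration A (φ=+37.3°):
Solar longitude: λ_s = 360° × (245 − 80)/365.25 = 162.628°.
sin δ = sin 23.44° × sin 162.628° = 0.11877, so δ = +6.821°.
cos H₀ = −tan(+37.3°) tan(+6.821°) = -0.0911, H₀ = 1.6620 rad.
Bracket: H₀ sin φ sin δ + cos φ cos δ sin H₀ = 1.6620×0.60599×0.11877 + 0.79547×0.99292×0.99584 = 0.119620 + 0.786552 = 0.906172.
Q̄ = (S₀/π) × [bracket] = (1361/π) × 0.906172 = 392.57 W/m².
— Configuration B (φ=+18.8°):
cos H₀ = −tan(+18.8°) tan(+6.821°) = -0.0407, H₀ = 1.6115 rad.
Bracket: H₀ sin φ sin δ + cos φ cos δ sin H₀ = 1.6115×0.32227×0.11877 + 0.94665×0.99292×0.99917 = 0.061682 + 0.939168 = 1.000850.
Q̄ = (S₀/π) × [bracket] = (1361/π) × 1.000850 = 433.59 W/m².
Ratio Q̄_A / Q̄_B = 392.57 / 433.59 = 0.9054.

Q̄_A / Q̄_B ≈ 0.905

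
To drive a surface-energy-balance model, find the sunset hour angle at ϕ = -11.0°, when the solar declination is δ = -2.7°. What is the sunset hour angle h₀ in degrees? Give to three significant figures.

cos h₀ = −tan ϕ · tan δ = −tan(-11.0°) × tan(-2.700°) = -0.0092, so h₀ = 1.5800 rad = 90.53°.

h₀ = 90.5°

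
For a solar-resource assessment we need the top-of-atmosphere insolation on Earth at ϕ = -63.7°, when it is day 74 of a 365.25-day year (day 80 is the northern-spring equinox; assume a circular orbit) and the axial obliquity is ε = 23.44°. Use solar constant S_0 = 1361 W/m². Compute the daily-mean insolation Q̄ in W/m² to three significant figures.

Q̄ ≈ 217 W/m²

Solar longitude: L_s = 360° × (74 − 80)/365.25 = -5.914°, i.e. -5.914° + 360° = 354.086°.
sin δ = sin 23.44° × sin 354.086° = -0.04098, so δ = -2.349°.
cos h₀ = −tan(-63.7°) tan(-2.349°) = -0.0830, h₀ = 1.6539 rad.
Bracket: h₀ sin ϕ sin δ + cos ϕ cos δ sin h₀ = 1.6539×-0.89649×-0.04098 + 0.44307×0.99916×0.99655 = 0.060761 + 0.441171 = 0.501932.
Q̄ = (S_0/π) × [bracket] = (1361/π) × 0.501932 = 217.4 W/m².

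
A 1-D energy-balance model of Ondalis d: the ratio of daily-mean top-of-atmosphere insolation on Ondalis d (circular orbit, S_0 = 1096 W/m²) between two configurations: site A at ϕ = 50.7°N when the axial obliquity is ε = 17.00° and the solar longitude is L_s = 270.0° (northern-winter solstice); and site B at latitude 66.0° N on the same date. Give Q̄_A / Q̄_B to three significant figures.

Q̄_A / Q̄_B ≈ 4.48

— Configuration A (ϕ=+50.7°):
Solar declination: sin δ = sin ε · sin L_s = sin 17.00° × sin 270.0° = -0.29237, so δ = -17.000°.
cos h₀ = −tan(+50.7°) tan(-17.000°) = 0.3735, h₀ = 1.1880 rad.
Bracket: h₀ sin ϕ sin δ + cos ϕ cos δ sin h₀ = 1.1880×0.77384×-0.29237 + 0.63338×0.95630×0.92762 = -0.268782 + 0.561861 = 0.293079.
Q̄ = (S_0/π) × [bracket] = (1096/π) × 0.293079 = 102.25 W/m².
— Configuration B (ϕ=+66.0°):
cos h₀ = −tan(+66.0°) tan(-17.000°) = 0.6867, h₀ = 0.8139 rad.
Bracket: h₀ sin ϕ sin δ + cos ϕ cos δ sin h₀ = 0.8139×0.91355×-0.29237 + 0.40674×0.95630×0.72696 = -0.217388 + 0.282762 = 0.065374.
Q̄ = (S_0/π) × [bracket] = (1096/π) × 0.065374 = 22.807 W/m².
Ratio Q̄_A / Q̄_B = 102.25 / 22.807 = 4.483.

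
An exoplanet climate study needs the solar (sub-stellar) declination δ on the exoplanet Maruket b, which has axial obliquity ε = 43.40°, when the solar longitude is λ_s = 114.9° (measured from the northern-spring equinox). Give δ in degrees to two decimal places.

δ = +38.55°

sin δ = sin ε · sin λ_s = sin 43.40° × sin 114.9° = 0.623219.
δ = arcsin(0.623219) = +38.55°.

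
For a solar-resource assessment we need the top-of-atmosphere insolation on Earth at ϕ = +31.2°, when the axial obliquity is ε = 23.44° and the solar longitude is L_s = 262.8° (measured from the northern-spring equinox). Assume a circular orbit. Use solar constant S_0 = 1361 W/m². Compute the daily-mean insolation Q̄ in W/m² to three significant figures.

Q̄ ≈ 213 W/m²

Solar declination: sin δ = sin ε · sin L_s = sin 23.44° × sin 262.8° = -0.39465, so δ = -23.244°.
cos h₀ = −tan(+31.2°) tan(-23.244°) = 0.2601, h₀ = 1.3076 rad.
Bracket: h₀ sin ϕ sin δ + cos ϕ cos δ sin h₀ = 1.3076×0.51803×-0.39465 + 0.85536×0.91883×0.96558 = -0.267326 + 0.758879 = 0.491553.
Q̄ = (S_0/π) × [bracket] = (1361/π) × 0.491553 = 213.0 W/m².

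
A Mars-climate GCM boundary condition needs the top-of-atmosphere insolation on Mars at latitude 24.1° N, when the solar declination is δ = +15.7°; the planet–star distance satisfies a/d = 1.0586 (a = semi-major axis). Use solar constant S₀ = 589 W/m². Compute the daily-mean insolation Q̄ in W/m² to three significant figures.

Q̄ ≈ 223 W/m²

cos H₀ = −tan(+24.1°) tan(+15.700°) = -0.1257, H₀ = 1.6969 rad.
Bracket: H₀ sin φ sin δ + cos φ cos δ sin H₀ = 1.6969×0.40833×0.27060 + 0.91283×0.96269×0.99206 = 0.187497 + 0.871795 = 1.059292.
Inverse-square distance factor (a/d)² = 1.0586² = 1.120634.
Q̄ = (S₀/π) × 1.120634 × [bracket] = (589/π) × 1.120634 × 1.059292 = 222.6 W/m².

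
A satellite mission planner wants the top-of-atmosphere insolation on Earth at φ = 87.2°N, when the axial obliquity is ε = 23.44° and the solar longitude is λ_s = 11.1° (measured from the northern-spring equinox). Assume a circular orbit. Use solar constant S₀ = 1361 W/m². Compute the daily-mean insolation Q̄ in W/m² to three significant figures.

Q̄ ≈ 104 W/m²

Solar declination: sin δ = sin ε · sin λ_s = sin 23.44° × sin 11.1° = 0.07658, so δ = +4.392°.
cos H₀ = −tan(+87.2°) tan(+4.392°) = -1.5705 ≤ −1 ⇒ polar day, H₀ = π.
Bracket: H₀ sin φ sin δ + cos φ cos δ sin H₀ = 3.1416×0.99881×0.07658 + 0.04885×0.99706×0.00000 = 0.240297 + 0.000000 = 0.240297.
Q̄ = (S₀/π) × [bracket] = (1361/π) × 0.240297 = 104.1 W/m².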